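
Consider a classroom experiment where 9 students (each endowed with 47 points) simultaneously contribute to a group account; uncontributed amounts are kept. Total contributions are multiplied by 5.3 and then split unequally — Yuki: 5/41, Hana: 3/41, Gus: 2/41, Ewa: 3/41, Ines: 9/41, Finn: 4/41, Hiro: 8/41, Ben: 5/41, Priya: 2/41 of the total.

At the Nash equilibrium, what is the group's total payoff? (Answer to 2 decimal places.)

A player with share s gets back 5.3·s per unit contributed, so full contribution is dominant for anyone with s > 1/5.3 = 0.1887 and zero contribution is dominant for anyone below.
Ines and Hiro clear that bar, contributing 47 each; the remaining 7 contribute 0. Total contributed: 94.
The group account pays out 5.3 × 94 = 498.20 in total (split across the unequal shares, but the aggregate is all that matters for the group sum).
The 7 free-riders keep 47 each, adding 329. Group total = 329 + 498.20 = 827.20.

827.20 points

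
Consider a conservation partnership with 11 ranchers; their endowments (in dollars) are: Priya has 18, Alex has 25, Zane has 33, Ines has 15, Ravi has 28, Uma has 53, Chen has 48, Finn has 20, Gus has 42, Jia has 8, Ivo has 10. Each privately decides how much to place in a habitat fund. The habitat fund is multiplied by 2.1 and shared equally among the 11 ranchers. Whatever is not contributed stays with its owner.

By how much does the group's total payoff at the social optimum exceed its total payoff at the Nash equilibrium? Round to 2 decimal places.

330.00 dollars

The private return per contributed unit is 2.1/11 = 0.1909 < 1 for every player regardless of endowment, so the Nash equilibrium is zero contribution and the group total is Σ E_j = 18 + 25 + 33 + 15 + 28 + 53 + 48 + 20 + 42 + 8 + 10 = 300.
Each contributed unit returns 2.100 to the group, so the social optimum is full contribution by everyone: group total = 2.100 × 300 = 630.00.
Efficiency loss = (2.100 − 1) × 300 = 330.00.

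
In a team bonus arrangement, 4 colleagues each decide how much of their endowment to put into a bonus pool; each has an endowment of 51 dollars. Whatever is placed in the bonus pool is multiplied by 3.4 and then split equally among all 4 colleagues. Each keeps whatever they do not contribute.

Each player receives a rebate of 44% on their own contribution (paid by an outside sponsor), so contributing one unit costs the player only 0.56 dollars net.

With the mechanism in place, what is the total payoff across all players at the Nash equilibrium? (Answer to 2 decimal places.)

The effective private return per unit is now (3.4/4) / 0.56 = 1.5179 > 1, so every player's dominant strategy flips to full contribution.
So the Nash equilibrium is full contribution by all 4; the group earns 4 × (51 × 0.44 + 3.4 × 51) = 783.36.

783.36 dollars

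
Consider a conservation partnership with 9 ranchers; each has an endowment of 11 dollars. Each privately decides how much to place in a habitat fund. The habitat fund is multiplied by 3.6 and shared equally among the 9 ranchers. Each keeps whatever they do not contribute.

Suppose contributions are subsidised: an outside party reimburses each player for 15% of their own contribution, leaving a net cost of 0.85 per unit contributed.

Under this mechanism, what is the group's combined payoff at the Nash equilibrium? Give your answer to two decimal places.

99.00 dollars

With the mechanism, a contributed unit returns (3.6/9) / 0.85 = 0.4706 per unit of net cost — still below 1 — so contributing 0 remains dominant for every player.
Everyone keeps their endowment and the group total is 9 × 11 = 99.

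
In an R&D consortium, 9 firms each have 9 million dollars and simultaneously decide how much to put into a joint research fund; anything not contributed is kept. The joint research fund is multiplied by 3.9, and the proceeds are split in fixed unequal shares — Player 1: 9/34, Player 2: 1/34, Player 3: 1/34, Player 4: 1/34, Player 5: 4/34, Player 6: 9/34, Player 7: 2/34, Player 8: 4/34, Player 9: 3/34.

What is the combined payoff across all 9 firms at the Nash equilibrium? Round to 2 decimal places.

133.20 million dollars

A player with share s gets back 3.9·s per unit contributed, so full contribution is dominant for anyone with s > 1/3.9 = 0.2564 and zero contribution is dominant for anyone below.
The shares above 0.2564 belong to Player 1 and Player 6, contributing 9 each; the remaining 7 contribute 0. Total contributed: 18.
The joint research fund pays out 3.9 × 18 = 70.20 in total (split across the unequal shares, but the aggregate is all that matters for the group sum).
The 7 free-riders keep 9 each, adding 63. Group total = 63 + 70.20 = 133.20.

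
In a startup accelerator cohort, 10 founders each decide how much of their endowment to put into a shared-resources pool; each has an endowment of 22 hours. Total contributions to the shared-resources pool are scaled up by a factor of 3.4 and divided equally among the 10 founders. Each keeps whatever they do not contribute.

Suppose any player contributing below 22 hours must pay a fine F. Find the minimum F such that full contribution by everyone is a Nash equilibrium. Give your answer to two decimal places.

Given the others contribute fully, the best deviation is to contribute 0 (any partial contribution still incurs the fine and gives up units whose private return 0.3400 is below 1).
Deviating from 22 to 0 saves 22 hours but forfeits the deviator's share of the drop in the shared-resources pool: 3.4/10 × 22 = 7.48.
So the deviation gain is 22 − 7.48 = 14.52, and the fine must be at least 14.52 hours to wipe it out.

14.52 hours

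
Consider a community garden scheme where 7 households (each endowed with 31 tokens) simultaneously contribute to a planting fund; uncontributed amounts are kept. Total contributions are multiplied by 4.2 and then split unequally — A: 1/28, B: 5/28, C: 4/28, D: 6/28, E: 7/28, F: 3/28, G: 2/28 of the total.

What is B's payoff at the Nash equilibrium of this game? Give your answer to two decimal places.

54.25 tokens

For player j, contributing a unit is worthwhile iff 4.2 × (j's share) ≥ 1, i.e. iff j's share is at least 0.2381.
Only E (7/28) clears that bar, contributing 31; the remaining 6 contribute 0. Total contributed: 31.
B keeps 31 and receives 4.2 × 31 × 5/28 = 23.25 from the planting fund, for a payoff of 54.25.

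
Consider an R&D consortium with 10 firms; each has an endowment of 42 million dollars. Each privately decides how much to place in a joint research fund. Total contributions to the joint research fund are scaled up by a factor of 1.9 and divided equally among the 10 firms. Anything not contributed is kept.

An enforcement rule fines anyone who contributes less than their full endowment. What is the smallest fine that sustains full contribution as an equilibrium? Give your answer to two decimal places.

Given the others contribute fully, the best deviation is to contribute 0 (any partial contribution still incurs the fine and gives up units whose private return 0.1900 is below 1).
Deviating from 42 to 0 saves 42 million dollars but forfeits the deviator's share of the drop in the joint research fund: 1.9/10 × 42 = 7.98.
So the deviation gain is 42 − 7.98 = 34.02, and the fine must be at least 34.02 million dollars to wipe it out.

34.02 million dollars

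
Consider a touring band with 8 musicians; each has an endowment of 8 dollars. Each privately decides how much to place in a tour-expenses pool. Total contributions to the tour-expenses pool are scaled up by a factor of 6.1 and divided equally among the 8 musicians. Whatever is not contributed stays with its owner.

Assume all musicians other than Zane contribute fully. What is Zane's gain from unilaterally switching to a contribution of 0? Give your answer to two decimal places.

1.90 dollars

Switching from a contribution of 8 to 0 lets Zane keep an extra 8 dollars, but lowers the tour-expenses pool by 8, which costs Zane their own share of that drop: 6.1/8 × 8 = 6.10.
Net gain = 8 − 6.10 = 1.90. The private return per contributed unit (0.7625) is below 1, so free-riding is indeed the best response regardless of what the others do.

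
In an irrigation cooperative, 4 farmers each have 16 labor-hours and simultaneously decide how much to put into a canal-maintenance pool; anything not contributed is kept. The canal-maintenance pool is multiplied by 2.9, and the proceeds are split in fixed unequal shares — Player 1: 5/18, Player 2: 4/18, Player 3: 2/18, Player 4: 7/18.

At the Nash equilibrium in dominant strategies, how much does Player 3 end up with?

Player j's private return per contributed unit is 2.9 × (j's share). Contributing is weakly dominant for j when that share is at least 1/2.9 = 0.3448, and contributing 0 is dominant otherwise.
Only Player 4 (7/18) clears that bar, contributing 16; the remaining 3 contribute 0. Total contributed: 16.
Player 3 keeps 16 and receives 2.9 × 16 × 2/18 = 5.16 from the canal-maintenance pool, for a payoff of 21.16.

21.16 labor-hours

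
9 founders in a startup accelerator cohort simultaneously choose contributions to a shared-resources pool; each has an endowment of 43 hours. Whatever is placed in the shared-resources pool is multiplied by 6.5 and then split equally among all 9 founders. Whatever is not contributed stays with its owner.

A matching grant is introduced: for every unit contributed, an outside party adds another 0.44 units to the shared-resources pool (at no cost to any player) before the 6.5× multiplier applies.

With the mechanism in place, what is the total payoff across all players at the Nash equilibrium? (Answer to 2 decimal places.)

3622.32 hours

The effective private return per unit is now 6.5 × 1.44 / 9 = 1.0400 > 1, so every player's dominant strategy flips to full contribution.
At the Nash equilibrium everyone contributes 43. Group total payoff = 6.5 × 1.44 × 387 = 3622.32.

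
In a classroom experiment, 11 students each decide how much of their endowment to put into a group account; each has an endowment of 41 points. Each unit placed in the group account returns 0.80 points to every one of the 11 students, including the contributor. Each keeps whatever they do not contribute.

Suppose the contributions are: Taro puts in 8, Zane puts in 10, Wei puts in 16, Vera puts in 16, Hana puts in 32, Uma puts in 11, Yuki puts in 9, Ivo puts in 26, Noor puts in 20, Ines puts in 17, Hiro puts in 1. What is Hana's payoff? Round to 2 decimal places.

Total contributed: 8 + 10 + 16 + 16 + 32 + 11 + 9 + 26 + 20 + 17 + 1 = 166.
Each receives 0.80 × 166 = 132.80 from the group account.
Hana keeps 41 − 32 = 9, so Hana's payoff is 9 + 132.80 = 141.80.

141.80 points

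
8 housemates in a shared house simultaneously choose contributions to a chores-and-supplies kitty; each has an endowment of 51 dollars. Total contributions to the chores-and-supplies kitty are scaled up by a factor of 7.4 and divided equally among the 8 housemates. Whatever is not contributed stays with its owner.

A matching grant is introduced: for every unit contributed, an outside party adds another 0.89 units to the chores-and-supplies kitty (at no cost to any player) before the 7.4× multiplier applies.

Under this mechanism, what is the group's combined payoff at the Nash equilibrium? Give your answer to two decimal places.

5706.29 dollars

The effective private return per unit is now 7.4 × 1.89 / 8 = 1.7483 > 1, so every player's dominant strategy flips to full contribution.
So the Nash equilibrium is full contribution by all 8; the group earns 7.4 × 1.89 × 408 = 5706.29.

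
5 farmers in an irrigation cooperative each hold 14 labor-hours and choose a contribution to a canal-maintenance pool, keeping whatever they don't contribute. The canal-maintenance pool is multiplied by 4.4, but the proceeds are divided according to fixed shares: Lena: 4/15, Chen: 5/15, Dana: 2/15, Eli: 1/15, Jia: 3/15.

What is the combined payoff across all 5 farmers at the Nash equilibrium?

A player with share s gets back 4.4·s per unit contributed, so full contribution is dominant for anyone with s > 1/4.4 = 0.2273 and zero contribution is dominant for anyone below.
Lena and Chen are above the threshold, contributing 14 each; the remaining 3 contribute 0. Total contributed: 28.
The canal-maintenance pool pays out 4.4 × 28 = 123.20 in total (split across the unequal shares, but the aggregate is all that matters for the group sum).
The 3 free-riders keep 14 each, adding 42. Group total = 42 + 123.20 = 165.20.

165.20 labor-hours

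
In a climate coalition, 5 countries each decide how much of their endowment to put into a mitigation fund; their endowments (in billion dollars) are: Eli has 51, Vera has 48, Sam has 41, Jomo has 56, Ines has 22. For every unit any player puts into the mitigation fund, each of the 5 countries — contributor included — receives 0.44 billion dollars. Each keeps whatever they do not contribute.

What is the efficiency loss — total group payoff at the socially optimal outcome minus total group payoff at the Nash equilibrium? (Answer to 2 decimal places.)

261.60 billion dollars

The private return per contributed unit is 0.44 < 1 for everyone, so the Nash equilibrium is zero contribution and the group total is Σ E_j = 51 + 48 + 41 + 56 + 22 = 218.
Each contributed unit returns 2.200 to the group, so the social optimum is full contribution by everyone: group total = 2.200 × 218 = 479.60.
Efficiency loss = (2.200 − 1) × 218 = 261.60.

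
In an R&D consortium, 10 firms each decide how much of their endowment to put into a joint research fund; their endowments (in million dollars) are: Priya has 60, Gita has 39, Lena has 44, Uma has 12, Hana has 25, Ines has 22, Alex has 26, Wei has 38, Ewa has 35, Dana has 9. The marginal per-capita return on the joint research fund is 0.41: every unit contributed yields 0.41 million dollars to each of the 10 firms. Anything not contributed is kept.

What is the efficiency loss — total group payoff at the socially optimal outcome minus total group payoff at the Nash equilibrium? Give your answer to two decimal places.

The private return per contributed unit is 0.41 < 1 for everyone, so the Nash equilibrium is zero contribution and the group total is Σ E_j = 60 + 39 + 44 + 12 + 25 + 22 + 26 + 38 + 35 + 9 = 310.
Each contributed unit returns 4.100 to the group, so the social optimum is full contribution by everyone: group total = 4.100 × 310 = 1271.00.
Efficiency loss = (4.100 − 1) × 310 = 961.00.

961.00 million dollars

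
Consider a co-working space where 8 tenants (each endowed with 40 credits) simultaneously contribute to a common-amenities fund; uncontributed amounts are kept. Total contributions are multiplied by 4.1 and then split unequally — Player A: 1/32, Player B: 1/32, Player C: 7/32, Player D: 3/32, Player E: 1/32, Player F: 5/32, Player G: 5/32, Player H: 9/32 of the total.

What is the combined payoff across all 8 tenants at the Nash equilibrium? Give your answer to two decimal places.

444.00 credits

For player j, contributing a unit is worthwhile iff 4.1 × (j's share) ≥ 1, i.e. iff j's share is at least 0.2439.
Player H alone (share 9/32) is above the threshold, contributing 40; the remaining 7 contribute 0. Total contributed: 40.
The common-amenities fund pays out 4.1 × 40 = 164.00 in total (split across the unequal shares, but the aggregate is all that matters for the group sum).
The 7 free-riders keep 40 each, adding 280. Group total = 280 + 164.00 = 444.00.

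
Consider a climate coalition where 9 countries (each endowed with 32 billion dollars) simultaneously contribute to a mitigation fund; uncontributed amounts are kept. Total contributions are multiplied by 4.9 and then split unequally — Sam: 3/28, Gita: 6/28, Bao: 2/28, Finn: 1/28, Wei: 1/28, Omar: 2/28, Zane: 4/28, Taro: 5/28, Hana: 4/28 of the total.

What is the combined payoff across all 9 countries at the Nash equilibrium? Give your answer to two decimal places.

A player with share s gets back 4.9·s per unit contributed, so full contribution is dominant for anyone with s > 1/4.9 = 0.2041 and zero contribution is dominant for anyone below.
Gita alone (share 6/28) is above the threshold, contributing 32; the remaining 8 contribute 0. Total contributed: 32.
The mitigation fund pays out 4.9 × 32 = 156.80 in total (split across the unequal shares, but the aggregate is all that matters for the group sum).
The 8 free-riders keep 32 each, adding 256. Group total = 256 + 156.80 = 412.80.

412.80 billion dollars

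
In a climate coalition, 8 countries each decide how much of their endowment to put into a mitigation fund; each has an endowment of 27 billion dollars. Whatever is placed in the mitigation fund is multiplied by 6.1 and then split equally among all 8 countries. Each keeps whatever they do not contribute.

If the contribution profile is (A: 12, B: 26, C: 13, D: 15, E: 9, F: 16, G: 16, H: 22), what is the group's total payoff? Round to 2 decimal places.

Total contributed: 12 + 26 + 13 + 15 + 9 + 16 + 16 + 22 = 129; total kept: 8 × 27 − 129 = 87.
The mitigation fund pays out 6.1 × 129 = 786.90 in aggregate.
Group total = 87 + 786.90 = 873.90.

873.90 billion dollars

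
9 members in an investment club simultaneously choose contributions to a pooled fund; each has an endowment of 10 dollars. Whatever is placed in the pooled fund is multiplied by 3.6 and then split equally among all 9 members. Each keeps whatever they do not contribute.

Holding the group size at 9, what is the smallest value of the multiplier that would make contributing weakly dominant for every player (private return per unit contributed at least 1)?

A contributed unit returns (multiplier)/9 to its contributor.
This reaches 1 exactly when the multiplier is 9.

9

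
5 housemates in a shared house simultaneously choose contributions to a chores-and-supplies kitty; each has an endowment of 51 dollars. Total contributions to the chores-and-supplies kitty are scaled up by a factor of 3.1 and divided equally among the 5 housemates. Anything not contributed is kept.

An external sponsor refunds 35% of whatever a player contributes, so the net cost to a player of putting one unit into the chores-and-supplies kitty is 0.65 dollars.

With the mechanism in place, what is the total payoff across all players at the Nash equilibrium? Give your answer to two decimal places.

The effective private return is (3.1/5) / 0.65 = 0.9538, which is still under 1, so the mechanism doesn't change anyone's dominant strategy: zero contribution.
Everyone keeps their endowment and the group total is 5 × 51 = 255.

255.00 dollars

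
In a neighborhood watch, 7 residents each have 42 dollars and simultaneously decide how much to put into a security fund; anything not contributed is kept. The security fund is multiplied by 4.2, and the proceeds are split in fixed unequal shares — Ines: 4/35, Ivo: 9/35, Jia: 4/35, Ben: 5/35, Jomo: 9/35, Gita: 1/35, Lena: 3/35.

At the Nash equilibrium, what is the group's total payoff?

562.80 dollars

A player with share s gets back 4.2·s per unit contributed, so full contribution is dominant for anyone with s > 1/4.2 = 0.2381 and zero contribution is dominant for anyone below.
The shares above 0.2381 belong to Ivo and Jomo, contributing 42 each; the remaining 5 contribute 0. Total contributed: 84.
The security fund pays out 4.2 × 84 = 352.80 in total (split across the unequal shares, but the aggregate is all that matters for the group sum).
The 5 free-riders keep 42 each, adding 210. Group total = 210 + 352.80 = 562.80.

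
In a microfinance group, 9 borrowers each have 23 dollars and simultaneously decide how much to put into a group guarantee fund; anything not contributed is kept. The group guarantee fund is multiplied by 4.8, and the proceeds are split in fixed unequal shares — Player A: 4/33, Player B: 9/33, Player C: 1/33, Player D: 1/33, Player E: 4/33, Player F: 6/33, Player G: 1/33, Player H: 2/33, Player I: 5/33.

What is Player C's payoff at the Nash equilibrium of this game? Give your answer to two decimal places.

26.35 dollars

A player with share s gets back 4.8·s per unit contributed, so full contribution is dominant for anyone with s > 1/4.8 = 0.2083 and zero contribution is dominant for anyone below.
Player B alone (share 9/33) is above the threshold, contributing 23; the remaining 8 contribute 0. Total contributed: 23.
Player C keeps 23 and receives 4.8 × 23 × 1/33 = 3.35 from the group guarantee fund, for a payoff of 26.35.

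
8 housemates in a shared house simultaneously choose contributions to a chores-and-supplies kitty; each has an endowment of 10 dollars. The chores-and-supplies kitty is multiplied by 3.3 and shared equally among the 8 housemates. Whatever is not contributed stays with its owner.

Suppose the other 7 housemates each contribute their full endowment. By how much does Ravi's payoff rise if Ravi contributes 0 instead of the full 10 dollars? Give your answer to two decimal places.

5.88 dollars

Switching from a contribution of 10 to 0 lets Ravi keep an extra 10 dollars, but lowers the chores-and-supplies kitty by 10, which costs Ravi their own share of that drop: 3.3/8 × 10 = 4.12.
Net gain = 10 − 4.12 = 5.88. The private return per contributed unit (0.4125) is below 1, so free-riding is indeed the best response regardless of what the others do.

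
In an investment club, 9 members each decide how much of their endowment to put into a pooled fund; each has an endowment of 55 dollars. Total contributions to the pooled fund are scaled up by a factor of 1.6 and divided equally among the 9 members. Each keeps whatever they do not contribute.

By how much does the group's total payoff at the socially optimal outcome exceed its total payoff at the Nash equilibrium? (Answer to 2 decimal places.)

297.00 dollars

Each contributed unit returns 1.6/9 = 0.1778 to its contributor — below 1 — so contributing 0 is dominant for every player. At the Nash equilibrium everyone keeps their 55, and the group total is 9 × 55 = 495.
Each contributed unit returns 1.600 to the group as a whole (0.1778 to each of 9 players), which exceeds 1, so the social optimum is full contribution: group total = 1.600 × 495 = 792.00.
Efficiency loss = 792.00 − 495 = 297.00.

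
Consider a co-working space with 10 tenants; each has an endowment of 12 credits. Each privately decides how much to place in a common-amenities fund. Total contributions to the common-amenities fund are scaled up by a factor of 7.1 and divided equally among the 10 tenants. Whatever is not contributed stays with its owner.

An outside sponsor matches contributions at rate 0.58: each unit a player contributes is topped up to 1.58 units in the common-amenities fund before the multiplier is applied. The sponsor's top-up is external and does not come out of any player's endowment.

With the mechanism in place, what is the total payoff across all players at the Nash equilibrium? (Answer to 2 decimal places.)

1346.16 credits

The effective private return per unit is now 7.1 × 1.58 / 10 = 1.1218 > 1, so every player's dominant strategy flips to full contribution.
So the Nash equilibrium is full contribution by all 10; the group earns 7.1 × 1.58 × 120 = 1346.16.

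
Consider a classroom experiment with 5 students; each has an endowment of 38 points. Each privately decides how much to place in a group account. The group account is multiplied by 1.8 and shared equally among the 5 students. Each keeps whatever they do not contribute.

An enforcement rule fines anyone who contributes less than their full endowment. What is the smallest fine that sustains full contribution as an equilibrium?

Given the others contribute fully, the best deviation is to contribute 0 (any partial contribution still incurs the fine and gives up units whose private return 0.3600 is below 1).
Deviating from 38 to 0 saves 38 points but forfeits the deviator's share of the drop in the group account: 1.8/5 × 38 = 13.68.
So the deviation gain is 38 − 13.68 = 24.32, and the fine must be at least 24.32 points to wipe it out.

24.32 points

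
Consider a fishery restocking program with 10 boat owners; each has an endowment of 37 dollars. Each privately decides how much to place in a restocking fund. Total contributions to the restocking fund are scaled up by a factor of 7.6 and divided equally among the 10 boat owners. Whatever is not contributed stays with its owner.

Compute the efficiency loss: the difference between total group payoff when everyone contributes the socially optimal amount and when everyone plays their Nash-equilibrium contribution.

Each contributed unit returns 7.6/10 = 0.7600 to its contributor — below 1 — so contributing 0 is dominant for every player. At the Nash equilibrium everyone keeps their 37, and the group total is 10 × 37 = 370.
Each contributed unit returns 7.600 to the group as a whole (0.7600 to each of 10 players), which exceeds 1, so the social optimum is full contribution: group total = 7.600 × 370 = 2812.00.
Efficiency loss = 2812.00 − 370 = 2442.00.

2442.00 dollars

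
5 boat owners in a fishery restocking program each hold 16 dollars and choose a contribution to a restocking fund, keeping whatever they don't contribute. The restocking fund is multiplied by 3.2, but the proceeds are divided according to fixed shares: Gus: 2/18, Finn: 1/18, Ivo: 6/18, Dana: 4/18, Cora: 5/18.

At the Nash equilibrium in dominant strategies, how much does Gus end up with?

A player with share s gets back 3.2·s per unit contributed, so full contribution is dominant for anyone with s > 1/3.2 = 0.3125 and zero contribution is dominant for anyone below.
Ivo alone (share 6/18) is above the threshold, contributing 16; the remaining 4 contribute 0. Total contributed: 16.
Gus keeps 16 and receives 3.2 × 16 × 2/18 = 5.69 from the restocking fund, for a payoff of 21.69.

21.69 dollars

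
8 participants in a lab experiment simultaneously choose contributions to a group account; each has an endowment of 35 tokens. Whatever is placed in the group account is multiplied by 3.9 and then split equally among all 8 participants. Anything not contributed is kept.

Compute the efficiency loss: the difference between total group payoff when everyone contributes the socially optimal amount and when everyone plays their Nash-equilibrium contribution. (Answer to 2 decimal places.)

812.00 tokens

Each contributed unit returns 3.9/8 = 0.4875 to its contributor — below 1 — so contributing 0 is dominant for every player. At the Nash equilibrium everyone keeps their 35, and the group total is 8 × 35 = 280.
Each contributed unit returns 3.900 to the group as a whole (0.4875 to each of 8 players), which exceeds 1, so the social optimum is full contribution: group total = 3.900 × 280 = 1092.00.
Efficiency loss = 1092.00 − 280 = 812.00.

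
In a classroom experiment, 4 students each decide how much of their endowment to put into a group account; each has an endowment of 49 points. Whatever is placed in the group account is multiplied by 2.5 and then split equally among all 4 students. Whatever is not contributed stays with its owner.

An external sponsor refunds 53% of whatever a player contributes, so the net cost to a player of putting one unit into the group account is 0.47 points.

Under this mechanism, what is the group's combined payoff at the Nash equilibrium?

With the mechanism, a contributed unit returns (2.5/4) / 0.47 = 1.3298 per unit of net cost to the contributor — now above 1 — so contributing fully is weakly dominant for every player.
At the Nash equilibrium everyone contributes 49. Group total payoff = 4 × (49 × 0.53 + 2.5 × 49) = 593.88.

593.88 points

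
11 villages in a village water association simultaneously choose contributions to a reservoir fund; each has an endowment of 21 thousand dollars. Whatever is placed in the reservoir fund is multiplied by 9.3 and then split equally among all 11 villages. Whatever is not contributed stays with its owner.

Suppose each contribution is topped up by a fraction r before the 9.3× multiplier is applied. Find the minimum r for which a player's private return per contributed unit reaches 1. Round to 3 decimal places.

With matching at rate r, one contributed unit becomes (1 + r) in the reservoir fund and returns 9.3 × (1 + r) / 11 to the contributor.
Setting this equal to 1: 1 + r = 11/9.3 = 1.1828.
So the minimum matching rate is r = 1.1828 − 1 = 0.183.

0.183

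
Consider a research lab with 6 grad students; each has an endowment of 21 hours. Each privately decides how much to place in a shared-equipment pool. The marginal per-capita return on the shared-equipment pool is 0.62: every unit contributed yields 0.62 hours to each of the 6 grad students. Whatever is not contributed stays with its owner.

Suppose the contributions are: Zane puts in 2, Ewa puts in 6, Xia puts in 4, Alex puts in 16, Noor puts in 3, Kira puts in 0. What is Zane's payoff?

Total contributed: 2 + 6 + 4 + 16 + 3 + 0 = 31.
Each receives 0.62 × 31 = 19.22 from the shared-equipment pool.
Zane keeps 21 − 2 = 19, so Zane's payoff is 19 + 19.22 = 38.22.

38.22 hours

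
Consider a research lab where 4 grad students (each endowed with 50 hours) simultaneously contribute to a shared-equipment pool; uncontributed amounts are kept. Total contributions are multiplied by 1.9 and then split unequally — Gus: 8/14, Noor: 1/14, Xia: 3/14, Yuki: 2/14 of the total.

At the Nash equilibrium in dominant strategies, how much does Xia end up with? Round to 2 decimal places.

70.36 hours

Each unit j contributes comes back to j as 1.9 × (j's share), so j prefers to contribute only if that share exceeds 1/1.9 = 0.5263; otherwise keeping the unit dominates.
Only Gus (8/14) clears that bar, contributing 50; the remaining 3 contribute 0. Total contributed: 50.
Xia keeps 50 and receives 1.9 × 50 × 3/14 = 20.36 from the shared-equipment pool, for a payoff of 70.36.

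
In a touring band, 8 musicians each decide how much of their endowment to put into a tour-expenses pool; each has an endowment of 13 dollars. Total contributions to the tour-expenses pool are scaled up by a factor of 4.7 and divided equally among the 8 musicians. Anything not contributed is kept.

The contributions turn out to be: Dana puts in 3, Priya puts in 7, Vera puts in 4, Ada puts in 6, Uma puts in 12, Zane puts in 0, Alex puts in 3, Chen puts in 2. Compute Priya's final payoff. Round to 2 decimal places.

27.74 dollars

Total contributed: 3 + 7 + 4 + 6 + 12 + 0 + 3 + 2 = 37.
Each receives 4.7 × 37 / 8 = 21.74 from the tour-expenses pool.
Priya keeps 13 − 7 = 6, so Priya's payoff is 6 + 21.74 = 27.74.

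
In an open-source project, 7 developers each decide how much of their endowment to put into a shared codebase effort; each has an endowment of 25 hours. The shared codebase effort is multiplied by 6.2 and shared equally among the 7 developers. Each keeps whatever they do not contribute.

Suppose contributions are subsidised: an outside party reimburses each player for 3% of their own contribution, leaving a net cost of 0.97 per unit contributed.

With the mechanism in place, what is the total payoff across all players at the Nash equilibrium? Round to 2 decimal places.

Even with the mechanism, each unit contributed returns only (6.2/7) / 0.97 = 0.9131 per unit of net cost, so contributing nothing is still dominant.
At the Nash equilibrium no one contributes; group total payoff = 7 × 25 = 175.

175.00 hours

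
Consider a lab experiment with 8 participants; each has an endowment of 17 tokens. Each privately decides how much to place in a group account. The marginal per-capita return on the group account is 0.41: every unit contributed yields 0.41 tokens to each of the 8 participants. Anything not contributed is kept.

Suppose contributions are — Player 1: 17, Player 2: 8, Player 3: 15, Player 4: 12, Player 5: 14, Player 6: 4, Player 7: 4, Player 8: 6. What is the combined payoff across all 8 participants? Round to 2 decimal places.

Total contributed: 17 + 8 + 15 + 12 + 14 + 4 + 4 + 6 = 80; total kept: 8 × 17 − 80 = 56.
The group account pays out 0.41 × 8 × 80 = 262.40 in aggregate.
Group total = 56 + 262.40 = 318.40.

318.40 tokens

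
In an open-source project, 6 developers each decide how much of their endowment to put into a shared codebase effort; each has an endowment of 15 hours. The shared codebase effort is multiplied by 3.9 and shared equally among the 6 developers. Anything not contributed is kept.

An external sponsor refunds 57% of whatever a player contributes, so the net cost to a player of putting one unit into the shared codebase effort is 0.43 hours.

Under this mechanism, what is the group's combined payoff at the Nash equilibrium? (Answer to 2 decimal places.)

402.30 hours

With the mechanism, a contributed unit returns (3.9/6) / 0.43 = 1.5116 per unit of net cost to the contributor — now above 1 — so contributing fully is weakly dominant for every player.
So the Nash equilibrium is full contribution by all 6; the group earns 6 × (15 × 0.57 + 3.9 × 15) = 402.30.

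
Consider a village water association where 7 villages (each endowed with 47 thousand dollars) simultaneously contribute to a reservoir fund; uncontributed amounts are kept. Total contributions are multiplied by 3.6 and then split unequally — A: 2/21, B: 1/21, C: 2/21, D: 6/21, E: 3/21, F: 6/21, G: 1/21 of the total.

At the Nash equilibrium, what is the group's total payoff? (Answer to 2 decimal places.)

Each unit j contributes comes back to j as 3.6 × (j's share), so j prefers to contribute only if that share exceeds 1/3.6 = 0.2778; otherwise keeping the unit dominates.
The shares above 0.2778 belong to D and F, contributing 47 each; the remaining 5 contribute 0. Total contributed: 94.
The reservoir fund pays out 3.6 × 94 = 338.40 in total (split across the unequal shares, but the aggregate is all that matters for the group sum).
The 5 free-riders keep 47 each, adding 235. Group total = 235 + 338.40 = 573.40.

573.40 thousand dollars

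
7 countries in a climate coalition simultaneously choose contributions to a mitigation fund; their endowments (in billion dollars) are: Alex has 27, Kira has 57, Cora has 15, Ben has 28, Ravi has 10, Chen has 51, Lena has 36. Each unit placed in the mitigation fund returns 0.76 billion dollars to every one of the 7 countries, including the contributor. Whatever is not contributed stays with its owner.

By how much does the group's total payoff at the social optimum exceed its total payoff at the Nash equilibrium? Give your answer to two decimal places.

The private return per contributed unit is 0.76 < 1 for everyone, so the Nash equilibrium is zero contribution and the group total is Σ E_j = 27 + 57 + 15 + 28 + 10 + 51 + 36 = 224.
Each contributed unit returns 5.320 to the group, so the social optimum is full contribution by everyone: group total = 5.320 × 224 = 1191.68.
Efficiency loss = (5.320 − 1) × 224 = 967.68.

967.68 billion dollars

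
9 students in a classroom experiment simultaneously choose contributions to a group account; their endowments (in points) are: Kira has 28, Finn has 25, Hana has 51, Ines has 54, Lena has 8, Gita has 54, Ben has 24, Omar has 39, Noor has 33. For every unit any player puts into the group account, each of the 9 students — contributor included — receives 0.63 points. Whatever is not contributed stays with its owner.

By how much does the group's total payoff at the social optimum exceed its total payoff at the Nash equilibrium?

1475.72 points

The private return per contributed unit is 0.63 < 1 for everyone, so the Nash equilibrium is zero contribution and the group total is Σ E_j = 28 + 25 + 51 + 54 + 8 + 54 + 24 + 39 + 33 = 316.
Each contributed unit returns 5.670 to the group, so the social optimum is full contribution by everyone: group total = 5.670 × 316 = 1791.72.
Efficiency loss = (5.670 − 1) × 316 = 1475.72.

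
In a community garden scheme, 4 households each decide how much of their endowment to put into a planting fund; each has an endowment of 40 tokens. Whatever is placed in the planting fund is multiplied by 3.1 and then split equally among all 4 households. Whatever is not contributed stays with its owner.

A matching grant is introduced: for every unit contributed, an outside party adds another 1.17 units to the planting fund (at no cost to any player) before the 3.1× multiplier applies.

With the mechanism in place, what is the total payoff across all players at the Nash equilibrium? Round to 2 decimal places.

With the mechanism, a contributed unit returns 3.1 × 2.17 / 4 = 1.6818 per unit of net cost to the contributor — now above 1 — so contributing fully is weakly dominant for every player.
At the Nash equilibrium everyone contributes 40. Group total payoff = 3.1 × 2.17 × 160 = 1076.32.

1076.32 tokens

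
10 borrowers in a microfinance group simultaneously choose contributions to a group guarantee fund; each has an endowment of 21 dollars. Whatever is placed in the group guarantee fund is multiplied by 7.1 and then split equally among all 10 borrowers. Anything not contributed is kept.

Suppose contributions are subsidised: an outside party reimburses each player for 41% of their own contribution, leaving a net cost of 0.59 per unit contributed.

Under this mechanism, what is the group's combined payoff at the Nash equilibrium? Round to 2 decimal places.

1577.10 dollars

The effective private return per unit is now (7.1/10) / 0.59 = 1.2034 > 1, so every player's dominant strategy flips to full contribution.
At the Nash equilibrium everyone contributes 21. Group total payoff = 10 × (21 × 0.41 + 7.1 × 21) = 1577.10.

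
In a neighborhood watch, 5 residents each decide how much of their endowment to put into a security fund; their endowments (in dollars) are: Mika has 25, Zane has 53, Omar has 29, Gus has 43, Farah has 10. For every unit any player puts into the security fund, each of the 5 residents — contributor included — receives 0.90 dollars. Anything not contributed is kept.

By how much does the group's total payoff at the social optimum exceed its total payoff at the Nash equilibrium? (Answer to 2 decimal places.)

560.00 dollars

The private return per contributed unit is 0.90 < 1 for everyone, so the Nash equilibrium is zero contribution and the group total is Σ E_j = 25 + 53 + 29 + 43 + 10 = 160.
Each contributed unit returns 4.500 to the group, so the social optimum is full contribution by everyone: group total = 4.500 × 160 = 720.00.
Efficiency loss = (4.500 − 1) × 160 = 560.00.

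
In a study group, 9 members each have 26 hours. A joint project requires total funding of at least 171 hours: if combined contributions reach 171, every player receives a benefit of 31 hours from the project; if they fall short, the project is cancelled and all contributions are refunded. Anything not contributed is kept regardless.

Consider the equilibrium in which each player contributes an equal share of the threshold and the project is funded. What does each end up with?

Equal share of the threshold: 171/9 = 19.
At this profile no one gains by cutting their contribution: any cut drops the total below 171, the project is cancelled, contributions are refunded, and the deviator ends with 26, which is less than 26 − 19 + 31 = 38. Contributing more than 19 just wastes the excess. So contributing exactly 19 is a best response.
Each player's payoff: 26 − 19 + 31 = 38.

38 hours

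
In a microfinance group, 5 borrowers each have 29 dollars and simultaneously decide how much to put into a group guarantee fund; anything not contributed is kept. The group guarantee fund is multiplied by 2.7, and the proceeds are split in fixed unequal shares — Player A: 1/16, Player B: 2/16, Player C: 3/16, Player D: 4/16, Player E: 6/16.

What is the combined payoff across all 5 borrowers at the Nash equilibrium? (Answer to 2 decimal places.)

194.30 dollars

Player j's private return per contributed unit is 2.7 × (j's share). Contributing is weakly dominant for j when that share is at least 1/2.7 = 0.3704, and contributing 0 is dominant otherwise.
The only share above 0.3704 is Player E's 6/16, contributing 29; the remaining 4 contribute 0. Total contributed: 29.
The group guarantee fund pays out 2.7 × 29 = 78.30 in total (split across the unequal shares, but the aggregate is all that matters for the group sum).
The 4 free-riders keep 29 each, adding 116. Group total = 116 + 78.30 = 194.30.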